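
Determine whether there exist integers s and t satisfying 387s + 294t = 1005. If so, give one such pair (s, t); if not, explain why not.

Every value of 387s + 294t is a multiple of gcd(387, 294) = 3; since 3 ∣ 1005, solutions exist.
Dividing through by 3 reduces the equation to 129s + 98t = 335.
Run the Euclidean algorithm on 129 and 98: 129 = 1·98 + 31, 98 = 3·31 + 5, 31 = 6·5 + 1, 5 = 5·1 + 0.
Working back up the chain: 1 = 31 − 6·5 = 31 − 6·(98 − 3·31) = −6·98 + 19·31 = −6·98 + 19·(129 − 1·98) = 19·129 − 25·98. So 129·19 + 98·(-25) = 1.
Multiplying through by 335: s = 19·335 = 6365, t = (-25)·335 = -8375 is a solution.
The general solution is s = 6365 + 98k, t = -8375 − 129k; taking k = -64 gives the smaller pair s = 93, t = -119.
Indeed 387·93 + 294·(-119) = 35991 − 34986 = 1005.

s = 93, t = -119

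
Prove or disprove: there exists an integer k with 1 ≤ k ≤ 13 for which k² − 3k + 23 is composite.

k = 2

At k = 2: 2² − 3·2 + 23 = 21 = 3·7, which is composite.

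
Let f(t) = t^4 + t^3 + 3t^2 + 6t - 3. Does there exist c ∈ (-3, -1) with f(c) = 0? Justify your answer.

Yes, f has a root in the interval.

f(-3) = 60 and f(-1) = -6, which have opposite signs.
Since f is a polynomial it is continuous on [-3, -1].
So by the Intermediate Value Theorem there is a c strictly between -3 and -1 with f(c) = 0.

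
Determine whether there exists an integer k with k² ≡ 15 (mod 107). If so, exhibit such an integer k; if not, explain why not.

Apply Euler's criterion with the prime 107: 15 is a quadratic residue iff 15^53 ≡ 1 (mod 107), and a non-residue iff it is ≡ −1.
Squaring successively (mod 107): 15^2 = 225 ≡ 11; 15^4 ≡ 11² = 121 ≡ 14; 15^8 ≡ 14² = 196 ≡ 89; 15^16 ≡ 89² = 7921 ≡ 3; 15^32 ≡ 3² = 9 ≡ 9.
Since 53 = 32 + 16 + 4 + 1, 15^53 ≡ 9 · 3 · 14 · 15; multiplying out mod 107: 9·3 = 27 ≡ 27, then 27·14 = 378 ≡ 57, then 57·15 = 855 ≡ 106. Thus 15^53 ≡ 106 ≡ −1 (mod 107).
The value −1 means 15 is a non-residue modulo 107, so k² ≡ 15 (mod 107) is impossible.

No such integer exists.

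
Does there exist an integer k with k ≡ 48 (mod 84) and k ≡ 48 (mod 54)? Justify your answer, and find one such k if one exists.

k = 48

The moduli are not coprime: gcd(84, 54) = 6. Compatibility requires 6 ∣ (48 − 48) = 0, which holds, so solutions exist.
The smallest candidate k = 48 works directly: 48 ≡ 48 (mod 54).
Verify: 48 = 0·84 + 48 and 48 = 0·54 + 48. ✓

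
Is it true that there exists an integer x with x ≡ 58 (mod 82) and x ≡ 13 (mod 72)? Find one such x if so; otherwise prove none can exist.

Both moduli are multiples of 2 = gcd(82, 72), so any solution would satisfy x ≡ 58 and x ≡ 13 modulo 2 simultaneously.
But 58 mod 2 = 0 while 13 mod 2 = 1, a contradiction.
Hence the system has no solution.

There is no such integer.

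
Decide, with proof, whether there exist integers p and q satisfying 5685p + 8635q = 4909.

Both 5685 and 8635 are divisible by gcd(5685, 8635) = 5, hence so is any combination 5685p + 8635q.
But 4909 = 5·981 + 4, so 5 ∤ 4909.
Therefore 5685p + 8635q = 4909 has no solution in integers.

There are no such integers.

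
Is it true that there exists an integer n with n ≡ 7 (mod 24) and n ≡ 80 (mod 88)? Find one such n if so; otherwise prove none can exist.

No, no such integer exists.

Both moduli are multiples of 8 = gcd(24, 88), so any solution would satisfy n ≡ 7 and n ≡ 80 modulo 8 simultaneously.
These are incompatible: 7 − 80 = -73 is not divisible by 8.
Therefore no such n exists.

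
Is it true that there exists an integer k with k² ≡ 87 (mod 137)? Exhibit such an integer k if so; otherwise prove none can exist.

Take k = 118. Then 118² = 13924 = 101·137 + 87, so 118² ≡ 87 (mod 137).

k = 118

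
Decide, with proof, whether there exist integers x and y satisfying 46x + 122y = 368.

gcd(46, 122) = 2, and 2 divides 368, so integer solutions exist.
Dividing through by 2 reduces the equation to 23x + 61y = 184.
Euclidean algorithm: 61 = 2·23 + 15, 23 = 1·15 + 8, 15 = 1·8 + 7, 8 = 1·7 + 1, 7 = 7·1 + 0.
Working back up the chain: 1 = 8 − 1·7 = 8 − (15 − 1·8) = −15 + 2·8 = −15 + 2·(23 − 1·15) = 2·23 − 3·15 = 2·23 − 3·(61 − 2·23) = −3·61 + 8·23. So 23·8 + 61·(-3) = 1.
Scaling by 184 gives the particular solution (x, y) = (1472, -552).
Subtracting 24·61 from x and adding 24·23 to y gives the tidier solution (8, 0).
Check: 46·8 + 122·0 = 368 + 0 = 368. ✓

x = 8, y = 0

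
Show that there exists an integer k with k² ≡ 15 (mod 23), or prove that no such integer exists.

23 is prime, so by Euler's criterion 15 is a square mod 23 iff 15^((23−1)/2) = 15^11 ≡ 1 (mod 23).
Repeated squaring mod 23: 15^2 = 225 ≡ 18; 15^4 ≡ 18² = 324 ≡ 2; 15^8 ≡ 2² = 4 ≡ 4.
Since 11 = 8 + 2 + 1, 15^11 ≡ 4 · 18 · 15; multiplying out mod 23: 4·18 = 72 ≡ 3, then 3·15 = 45 ≡ 22. Thus 15^11 ≡ 22 ≡ −1 (mod 23).
By Euler's criterion 15 is a quadratic non-residue mod 23: no k satisfies k² ≡ 15 (mod 23).

There is no such integer.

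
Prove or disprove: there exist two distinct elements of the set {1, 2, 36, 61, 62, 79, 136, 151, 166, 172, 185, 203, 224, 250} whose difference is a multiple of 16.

Residues mod 16: 1↦1, 2↦2, 36↦4, 61↦13, 62↦14, 79↦15, 136↦8, 151↦7, 166↦6, 172↦12, 185↦9, 203↦11, 224↦0, 250↦10.
These 14 residues are pairwise different, hence no difference of two elements is divisible by 16.

There is no such pair.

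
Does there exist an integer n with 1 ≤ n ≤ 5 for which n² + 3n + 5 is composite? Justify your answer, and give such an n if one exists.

At n = 5: 5² + 3·5 + 5 = 45 = 3·15, which is composite.

n = 5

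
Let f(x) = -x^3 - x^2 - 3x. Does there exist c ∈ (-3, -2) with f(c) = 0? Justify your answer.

No such root exists.

f(-3) = 27 and f(-2) = 10, both positive.
The derivative f'(x) = -3x^2 - 2x - 3 is a quadratic with discriminant (-2)² − 4·(-3)·(-3) = -32 < 0; it never vanishes, so it is always negative (sign of the leading coefficient).
So f is strictly decreasing; between -3 and -2 its values lie between f(-3) = 27 and f(-2) = 10, all positive. Therefore f has no root in (-3, -2).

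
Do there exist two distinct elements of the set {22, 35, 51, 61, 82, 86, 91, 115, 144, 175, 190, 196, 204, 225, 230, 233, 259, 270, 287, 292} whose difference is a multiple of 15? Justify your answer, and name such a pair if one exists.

22 mod 15 = 7 and 82 mod 15 = 7, so 82 − 22 = 60 = 4·15.

Yes: 22 and 82.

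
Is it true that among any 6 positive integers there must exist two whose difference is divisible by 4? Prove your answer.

Yes.

There are exactly 4 possible remainders on division by 4.
Placing 6 integers into 4 classes, some class receives at least two — say a and b.
Equal remainders mean a − b ≡ 0 (mod 4), so 4 divides their difference.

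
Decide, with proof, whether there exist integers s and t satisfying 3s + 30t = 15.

s = 5, t = 0

Every value of 3s + 30t is a multiple of gcd(3, 30) = 3; since 3 ∣ 15, solutions exist.
Dividing through by 3 reduces the equation to 1s + 10t = 5.
With a unit coefficient on s, (s, t) = (5, 0) is an immediate solution.
Indeed 3·5 + 30·0 = 15 + 0 = 15.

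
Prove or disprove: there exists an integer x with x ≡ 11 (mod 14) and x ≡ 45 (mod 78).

Here gcd(14, 78) = 2, and both 11 and 45 leave remainder 1 mod 2, so the system is consistent.
Write x = 11 + 14t. Then 14t ≡ 45 − 11 ≡ 34 (mod 78); dividing through by 2 gives 7t ≡ 17 (mod 39).
Invert 7 mod 39 by the Euclidean algorithm: 39 = 5·7 + 4, 7 = 1·4 + 3, 4 = 1·3 + 1, 3 = 3·1 + 0; back-substituting, 1 = 4 − 1·3 = 4 − (7 − 1·4) = −7 + 2·4 = −7 + 2·(39 − 5·7) = 2·39 − 11·7. Hence 7·(-11) ≡ 1, so 7⁻¹ ≡ -11 ≡ 28 (mod 39).
Therefore t ≡ 28·17 = 476 ≡ 8 (mod 39).
Then x = 11 + 14·8 = 123.
Check: 123 mod 14 = 11, 123 mod 78 = 45. ✓

x = 123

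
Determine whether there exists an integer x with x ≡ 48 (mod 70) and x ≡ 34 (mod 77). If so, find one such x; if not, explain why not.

Here gcd(70, 77) = 7, and both 48 and 34 leave remainder 6 mod 7, so the system is consistent.
Step through x = 48, 48 + 70, 48 + 2·70, …: the values 48, 118, 188 reduce mod 77 to 48, 41, 34. The value 188 hits 34.
Check: 188 mod 70 = 48, 188 mod 77 = 34. ✓

x = 188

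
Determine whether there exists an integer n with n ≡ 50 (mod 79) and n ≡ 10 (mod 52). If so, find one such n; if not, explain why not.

n = 998

gcd(79, 52) = 1, so the Chinese Remainder Theorem guarantees exactly one residue class mod 4108 satisfying both.
Any solution of the first congruence is n = 50 + 79t; substituting into the second, 79t ≡ 10 − 50 ≡ 12 (mod 52).
79 ≡ 27 (mod 52), so this reads 27t ≡ 12 (mod 52). To invert 27 modulo 52: 52 = 1·27 + 25, 27 = 1·25 + 2, 25 = 12·2 + 1, 2 = 2·1 + 0, and unwinding, 1 = 25 − 12·2 = 25 − 12·(27 − 1·25) = −12·27 + 13·25 = −12·27 + 13·(52 − 1·27) = 13·52 − 25·27. Thus 27⁻¹ ≡ -25 ≡ 27 (mod 52).
Multiplying by 27: t ≡ 27·12 = 324 ≡ 12 (mod 52).
Taking t = 12 gives n = 50 + 79·12 = 998.
Indeed 998 ≡ 50 (mod 79) and 998 ≡ 10 (mod 52).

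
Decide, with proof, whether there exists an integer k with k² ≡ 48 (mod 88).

k = 24

Take k = 24. Then 24² = 576 = 6·88 + 48, so 24² ≡ 48 (mod 88).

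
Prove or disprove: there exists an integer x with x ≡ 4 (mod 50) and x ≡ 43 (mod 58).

No such integer exists.

Both moduli are multiples of 2 = gcd(50, 58), so any solution would satisfy x ≡ 4 and x ≡ 43 modulo 2 simultaneously.
But 4 mod 2 = 0 while 43 mod 2 = 1, a contradiction.
So no integer satisfies both congruences.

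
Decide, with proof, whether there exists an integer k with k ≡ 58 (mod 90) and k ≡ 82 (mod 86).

k = 598

Here gcd(90, 86) = 2, and both 58 and 82 leave remainder 0 mod 2, so the system is consistent.
The integers ≡ 58 (mod 90) are 58, 148, 238, 328, 418, 508, 598, …; their remainders mod 86 are 58, 62, 66, 70, 74, 78, 82, so k = 598 is the first that is ≡ 82 (mod 86).
Indeed 598 ≡ 58 (mod 90) and 598 ≡ 82 (mod 86).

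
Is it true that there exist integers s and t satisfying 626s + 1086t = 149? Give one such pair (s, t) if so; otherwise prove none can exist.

Any value of 626s + 1086t is a multiple of gcd(626, 1086) = 2.
However 149 leaves remainder 1 on division by 2.
Therefore 626s + 1086t = 149 has no solution in integers.

No, no such integers exist.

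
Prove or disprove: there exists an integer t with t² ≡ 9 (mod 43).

t = 40

Take t = 40. Then 40² = 1600 = 37·43 + 9, so 40² ≡ 9 (mod 43).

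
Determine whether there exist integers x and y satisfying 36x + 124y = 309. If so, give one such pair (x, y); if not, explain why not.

Both 36 and 124 are divisible by gcd(36, 124) = 4, hence so is any combination 36x + 124y.
However 309 leaves remainder 1 on division by 4.
Therefore 36x + 124y = 309 has no solution in integers.

No, no such integers exist.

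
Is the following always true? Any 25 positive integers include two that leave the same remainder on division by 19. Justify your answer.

Partition the integers by their residue mod 19; there are 19 classes.
With 25 integers and only 19 classes, the pigeonhole principle forces two of them, say a and b, into the same class.
So a and b have equal remainders mod 19, which is exactly what was to be shown.

Yes, this is always true.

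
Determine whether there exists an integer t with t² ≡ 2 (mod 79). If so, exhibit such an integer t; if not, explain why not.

t = 9

t = 9 works: 9² = 81, and 81 − 2 = 79 = 1·79.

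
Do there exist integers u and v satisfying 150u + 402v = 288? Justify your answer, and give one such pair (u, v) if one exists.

u = 18, v = -6

gcd(150, 402) = 6, and 6 divides 288, so integer solutions exist.
Dividing through by 6 reduces the equation to 25u + 67v = 48.
Dividing repeatedly: 67 = 2·25 + 17, 25 = 1·17 + 8, 17 = 2·8 + 1, 8 = 8·1 + 0.
Back-substituting, 1 = 17 − 2·8 = 17 − 2·(25 − 1·17) = −2·25 + 3·17 = −2·25 + 3·(67 − 2·25) = 3·67 − 8·25; that is, 25·(-8) + 67·3 = 1.
Multiplying through by 48: u = (-8)·48 = -384, v = 3·48 = 144 is a solution.
Adding 6·67 to u and subtracting 6·25 from v gives the tidier solution (18, -6).
Check: 150·18 + 402·(-6) = 2700 − 2412 = 288. ✓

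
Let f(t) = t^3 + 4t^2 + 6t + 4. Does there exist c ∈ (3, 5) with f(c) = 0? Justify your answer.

No such root exists.

Evaluate at the endpoints: f(3) = 85, f(5) = 259 — same sign (positive).
The derivative f'(t) = 3t^2 + 8t + 6 is a quadratic with discriminant 8² − 4·3·6 = -8 < 0; it never vanishes, so it is always positive (sign of the leading coefficient).
So f is strictly increasing; between 3 and 5 its values lie between f(3) = 85 and f(5) = 259, all positive. Therefore f has no root in (3, 5).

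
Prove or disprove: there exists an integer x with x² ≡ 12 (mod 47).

Take x = 23. Then 23² = 529 = 11·47 + 12, so 23² ≡ 12 (mod 47).

x = 23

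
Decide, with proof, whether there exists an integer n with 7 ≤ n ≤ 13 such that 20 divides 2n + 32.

At n = 7, 2·7 + 32 = 46 ≡ 6 (mod 20), and each step in n adds 2, giving residues 6, 8, 10, 12, 14, 16, 18 for n = 7, 8, …, 13.
Since 0 is absent from this list, 20 ∤ 2n + 32 for every n with 7 ≤ n ≤ 13.

No such integer n in that range exists.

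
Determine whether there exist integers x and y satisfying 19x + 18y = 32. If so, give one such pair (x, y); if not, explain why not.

Since gcd(19, 18) = 1, every integer is an integer combination of 19 and 18.
Run the Euclidean algorithm on 19 and 18: 19 = 1·18 + 1, 18 = 18·1 + 0.
Working back up the chain: 1 = 19 − 1·18. So 19·1 + 18·(-1) = 1.
Multiplying through by 32: x = 1·32 = 32, y = (-1)·32 = -32 is a solution.
Subtracting 1·18 from x and adding 1·19 to y gives the tidier solution (14, -13).
Indeed 19·14 + 18·(-13) = 266 − 234 = 32.

x = 14, y = -13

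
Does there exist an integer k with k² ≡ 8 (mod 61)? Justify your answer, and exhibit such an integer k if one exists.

Apply Euler's criterion with the prime 61: 8 is a quadratic residue iff 8^30 ≡ 1 (mod 61), and a non-residue iff it is ≡ −1.
Repeated squaring mod 61: 8^2 = 64 ≡ 3; 8^4 ≡ 3² = 9 ≡ 9; 8^8 ≡ 9² = 81 ≡ 20; 8^16 ≡ 20² = 400 ≡ 34.
Since 30 = 16 + 8 + 4 + 2, 8^30 ≡ 34 · 20 · 9 · 3; multiplying out mod 61: 34·20 = 680 ≡ 9, then 9·9 = 81 ≡ 20, then 20·3 = 60 ≡ 60. Thus 8^30 ≡ 60 ≡ −1 (mod 61).
The value −1 means 8 is a non-residue modulo 61, so k² ≡ 8 (mod 61) is impossible.

No, no such integer exists.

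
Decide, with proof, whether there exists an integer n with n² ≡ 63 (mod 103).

n = 75 works: 75² = 5625, and 5625 − 63 = 5562 = 54·103.

n = 75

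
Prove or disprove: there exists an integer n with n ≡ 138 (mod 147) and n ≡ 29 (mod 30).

Reduce both congruences modulo 3, which divides 147 and 30: they say n ≡ 138 (mod 3) and n ≡ 29 (mod 3).
But 138 mod 3 = 0 while 29 mod 3 = 2, a contradiction.
Hence the system has no solution.

No such integer exists.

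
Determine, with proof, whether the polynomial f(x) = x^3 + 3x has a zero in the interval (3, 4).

Evaluate at the endpoints: f(3) = 36, f(4) = 76 — same sign (positive).
f'(x) = 3x^2 + 3 has discriminant 0² − 4·3·3 = -36 < 0, so f' has no real roots and is positive for every real x.
Hence f is strictly increasing on ℝ, and in particular on [3, 4]. A strictly monotone function with same-sign endpoint values stays positive on the whole interval, so f has no zero in (3, 4).

f has no root in that interval.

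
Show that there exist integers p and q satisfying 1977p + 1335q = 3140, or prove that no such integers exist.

Any value of 1977p + 1335q is a multiple of gcd(1977, 1335) = 3.
But 3140 is not a multiple of 3 (it leaves remainder 2).
Therefore 1977p + 1335q = 3140 has no solution in integers.

No such integers exist.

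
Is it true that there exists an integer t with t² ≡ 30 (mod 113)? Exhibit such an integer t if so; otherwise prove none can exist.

t = 97

t = 97 works: 97² = 9409, and 9409 − 30 = 9379 = 83·113.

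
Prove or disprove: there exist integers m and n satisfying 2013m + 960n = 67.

No such integers exist.

gcd(2013, 960) = 3, so every integer of the form 2013m + 960n is a multiple of 3.
But 67 = 3·22 + 1, so 3 ∤ 67.
Therefore 2013m + 960n = 67 has no solution in integers.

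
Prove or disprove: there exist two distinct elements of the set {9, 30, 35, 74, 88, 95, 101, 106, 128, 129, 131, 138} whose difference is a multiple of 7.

Both 9 and 30 leave remainder 2 on division by 7; their difference 21 = 3·7 is a multiple of 7.

The pair (9, 30) works.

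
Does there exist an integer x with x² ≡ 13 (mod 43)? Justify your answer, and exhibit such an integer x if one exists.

Take x = 20. Then 20² = 400 = 9·43 + 13, so 20² ≡ 13 (mod 43).

x = 20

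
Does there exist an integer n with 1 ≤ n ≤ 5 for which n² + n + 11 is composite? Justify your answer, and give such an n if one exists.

The values for n = 1, 2, …, 5 are 13, 17, 23, 31, 41, and each of these is prime.
So no value in the range makes the expression composite.

No such integer n in that range exists.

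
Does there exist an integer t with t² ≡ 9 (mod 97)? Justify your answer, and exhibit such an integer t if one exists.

t = 3

Take t = 3. Then 3² = 9, and since 0 ≤ 9 < 97 this is already reduced: 3² ≡ 9 (mod 97).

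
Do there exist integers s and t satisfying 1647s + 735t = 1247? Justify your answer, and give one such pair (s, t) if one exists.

gcd(1647, 735) = 3, so every integer of the form 1647s + 735t is a multiple of 3.
But 1247 is not a multiple of 3 (it leaves remainder 2).
Therefore 1647s + 735t = 1247 has no solution in integers.

No such integers exist.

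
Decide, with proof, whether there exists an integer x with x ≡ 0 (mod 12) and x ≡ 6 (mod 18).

The moduli are not coprime: gcd(12, 18) = 6. Compatibility requires 6 ∣ (6 − 0) = 6, which holds, so solutions exist.
Step through x = 0, 0 + 12, 0 + 2·12, …: the values 0, 12, 24 reduce mod 18 to 0, 12, 6. The value 24 hits 6.
Indeed 24 ≡ 0 (mod 12) and 24 ≡ 6 (mod 18).

x = 24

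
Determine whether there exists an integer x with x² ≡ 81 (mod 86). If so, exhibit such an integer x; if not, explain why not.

Take x = 77. Then 77² = 5929 = 68·86 + 81, so 77² ≡ 81 (mod 86).

x = 77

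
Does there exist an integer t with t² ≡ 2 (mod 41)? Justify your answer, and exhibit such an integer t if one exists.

t = 24

t = 24 works: 24² = 576, and 576 − 2 = 574 = 14·41.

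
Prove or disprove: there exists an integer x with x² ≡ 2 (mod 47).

x = 7

Take x = 7. Then 7² = 49 = 1·47 + 2, so 7² ≡ 2 (mod 47).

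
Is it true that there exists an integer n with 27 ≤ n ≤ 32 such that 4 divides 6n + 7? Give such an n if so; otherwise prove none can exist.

The values of 6n + 7 for n = 27, 28, …, 32 are 169, 175, 181, 187, 193, 199; reduced mod 4 these are 1, 3, 1, 3, 1, 3.
The residue 0 does not occur, so no n in [27, 32] makes 6n + 7 a multiple of 4.

No, no such integer n in that range exists.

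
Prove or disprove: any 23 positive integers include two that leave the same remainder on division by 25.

No; for instance {63, 64, 65, 66, 67, 68, 69, 70, 71, 72, 73, 74, 75, 76, 77, 78, 79, 80, 81, 82, 83, 84, 85} is a counterexample.

Take the 23 consecutive integers 63, 64, …, 85: their residues mod 25 are all distinct because 23 ≤ 25.
Hence this collection has no pair with equal remainders mod 25, disproving the claim.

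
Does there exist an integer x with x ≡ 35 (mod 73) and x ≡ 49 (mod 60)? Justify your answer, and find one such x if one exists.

Since 73 and 60 share no common factor, CRT says the pair of congruences has a solution (unique mod 4380).
Any solution of the first congruence is x = 35 + 73t; substituting into the second, 73t ≡ 49 − 35 ≡ 14 (mod 60).
73 ≡ 13 (mod 60), so this reads 13t ≡ 14 (mod 60). Note 13·37 = 481 ≡ 1 (mod 60) (as 481 − 1 = 8·60), so 13⁻¹ ≡ 37.
Multiplying by 37: t ≡ 37·14 = 518 ≡ 38 (mod 60).
Taking t = 38 gives x = 35 + 73·38 = 2809.
Check: 2809 mod 73 = 35, 2809 mod 60 = 49. ✓

x = 2809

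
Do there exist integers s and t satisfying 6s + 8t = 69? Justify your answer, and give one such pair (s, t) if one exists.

There are no such integers.

Both 6 and 8 are divisible by gcd(6, 8) = 2, hence so is any combination 6s + 8t.
But 69 is not a multiple of 2 (it leaves remainder 1).
Hence no integers s, t satisfy the equation.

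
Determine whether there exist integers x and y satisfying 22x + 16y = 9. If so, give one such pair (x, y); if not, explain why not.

There are no such integers.

gcd(22, 16) = 2, so every integer of the form 22x + 16y is a multiple of 2.
However 9 leaves remainder 1 on division by 2.
Therefore 22x + 16y = 9 has no solution in integers.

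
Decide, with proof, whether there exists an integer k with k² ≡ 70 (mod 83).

Take k = 30. Then 30² = 900 = 10·83 + 70, so 30² ≡ 70 (mod 83).

k = 30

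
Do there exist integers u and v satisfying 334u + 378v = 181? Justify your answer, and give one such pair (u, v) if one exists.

gcd(334, 378) = 2, so every integer of the form 334u + 378v is a multiple of 2.
But 181 is not a multiple of 2 (it leaves remainder 1).
So the equation is unsolvable over ℤ.

No, no such integers exist.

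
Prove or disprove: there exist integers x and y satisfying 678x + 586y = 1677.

Both 678 and 586 are divisible by gcd(678, 586) = 2, hence so is any combination 678x + 586y.
But 1677 = 2·838 + 1, so 2 ∤ 1677.
So the equation is unsolvable over ℤ.

No, no such integers exist.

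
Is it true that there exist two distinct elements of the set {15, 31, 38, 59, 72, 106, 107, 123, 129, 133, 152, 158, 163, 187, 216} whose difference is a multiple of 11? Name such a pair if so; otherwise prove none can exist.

Reduce each element mod 11: 15↦4, 31↦9, 38↦5, 59↦4, 72↦6, 106↦7, 107↦8, 123↦2, 129↦8, 133↦1, 152↦9, 158↦4, 163↦9, 187↦0, 216↦7. The residue 4 repeats (at 15 and 59), and 59 − 15 = 44 = 4·11.

Yes: 15 and 59.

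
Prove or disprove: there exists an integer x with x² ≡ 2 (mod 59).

No such integer exists.

59 is prime, so by Euler's criterion 2 is a square mod 59 iff 2^((59−1)/2) = 2^29 ≡ 1 (mod 59).
Repeated squaring mod 59: 2^2 = 4 ≡ 4; 2^4 ≡ 4² = 16 ≡ 16; 2^8 ≡ 16² = 256 ≡ 20; 2^16 ≡ 20² = 400 ≡ 46.
Since 29 = 16 + 8 + 4 + 1, 2^29 ≡ 46 · 20 · 16 · 2; multiplying out mod 59: 46·20 = 920 ≡ 35, then 35·16 = 560 ≡ 29, then 29·2 = 58 ≡ 58. Thus 2^29 ≡ 58 ≡ −1 (mod 59).
The value −1 means 2 is a non-residue modulo 59, so x² ≡ 2 (mod 59) is impossible.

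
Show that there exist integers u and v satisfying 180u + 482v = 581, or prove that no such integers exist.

gcd(180, 482) = 2, so every integer of the form 180u + 482v is a multiple of 2.
But 581 = 2·290 + 1, so 2 ∤ 581.
Therefore 180u + 482v = 581 has no solution in integers.

No, no such integers exist.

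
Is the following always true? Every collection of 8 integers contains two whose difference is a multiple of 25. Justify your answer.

Take the 8 consecutive integers 39, 40, …, 46: their residues mod 25 are all distinct because 8 ≤ 25.
The differences between them range over 1, …, 7, none of which is divisible by 25.

No, the set {39, 40, 41, 42, 43, 44, 45, 46} is a counterexample.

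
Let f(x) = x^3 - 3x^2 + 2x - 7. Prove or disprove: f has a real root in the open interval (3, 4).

Yes, f has a root in the interval.

f(3) = -1 and f(4) = 17, which have opposite signs.
f is continuous everywhere (it is a polynomial), in particular on [3, 4].
By the Intermediate Value Theorem, f takes the value 0 somewhere in the open interval.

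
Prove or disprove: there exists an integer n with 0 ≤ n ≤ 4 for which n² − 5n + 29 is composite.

At n = 1: 1² − 5·1 + 29 = 25 = 5·5, which is composite.

n = 1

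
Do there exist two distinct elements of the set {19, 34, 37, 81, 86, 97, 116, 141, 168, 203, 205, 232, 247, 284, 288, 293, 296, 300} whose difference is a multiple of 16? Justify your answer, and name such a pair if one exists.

Reduce each element mod 16: 19↦3, 34↦2, 37↦5, 81↦1, 86↦6, 97↦1, 116↦4, 141↦13, 168↦8, 203↦11, 205↦13, 232↦8, 247↦7, 284↦12, 288↦0, 293↦5, 296↦8, 300↦12. The residue 5 repeats (at 37 and 293), and 293 − 37 = 256 = 16·16.

The pair (37, 293) works.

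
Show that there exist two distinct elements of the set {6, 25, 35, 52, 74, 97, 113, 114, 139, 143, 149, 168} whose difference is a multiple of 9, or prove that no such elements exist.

The pair (6, 114) works.

6 mod 9 = 6 and 114 mod 9 = 6, so 114 − 6 = 108 = 12·9.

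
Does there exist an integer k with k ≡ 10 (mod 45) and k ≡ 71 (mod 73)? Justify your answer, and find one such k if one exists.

gcd(45, 73) = 1, so the Chinese Remainder Theorem guarantees exactly one residue class mod 3285 satisfying both.
Any solution of the first congruence is k = 10 + 45t; substituting into the second, 45t ≡ 71 − 10 ≡ 61 (mod 73).
To invert 45 modulo 73: 73 = 1·45 + 28, 45 = 1·28 + 17, 28 = 1·17 + 11, 17 = 1·11 + 6, 11 = 1·6 + 5, 6 = 1·5 + 1, 5 = 5·1 + 0, and unwinding, 1 = 6 − 1·5 = 6 − (11 − 1·6) = −11 + 2·6 = −11 + 2·(17 − 1·11) = 2·17 − 3·11 = 2·17 − 3·(28 − 1·17) = −3·28 + 5·17 = −3·28 + 5·(45 − 1·28) = 5·45 − 8·28 = 5·45 − 8·(73 − 1·45) = −8·73 + 13·45. Thus 45⁻¹ ≡ 13 (mod 73).
Multiplying by 13: t ≡ 13·61 = 793 ≡ 63 (mod 73).
With t = 63: k = 10 + 45·63 = 2845.
Check: 2845 mod 45 = 10, 2845 mod 73 = 71. ✓

k = 2845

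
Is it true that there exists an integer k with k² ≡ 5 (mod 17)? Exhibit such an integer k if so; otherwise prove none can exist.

Computing k² mod 17 for k = 0, 1, …, 8 (enough, by the symmetry k ↦ 17 − k) gives 0, 1, 4, 9, 16, 8, 2, 15, 13.
So the quadratic residues mod 17 are {0, 1, 2, 4, 8, 9, 13, 15, 16}, and 5 is not among them.
Therefore k² ≡ 5 (mod 17) has no solution.

No, no such integer exists.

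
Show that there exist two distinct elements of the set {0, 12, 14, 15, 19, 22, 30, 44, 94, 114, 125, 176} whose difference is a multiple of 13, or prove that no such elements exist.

Two integers differ by a multiple of 13 exactly when they have the same residue mod 13. The residues are 0↦0, 12↦12, 14↦1, 15↦2, 19↦6, 22↦9, 30↦4, 44↦5, 94↦3, 114↦10, 125↦8, 176↦7.
No residue repeats among the 12 elements, so no pair has difference ≡ 0 (mod 13).

There is no such pair.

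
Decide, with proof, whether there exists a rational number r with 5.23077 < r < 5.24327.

Multiplying by 17: 17·5.23077 = 88.92309 and 17·5.24327 = 89.13559, so the integer 89 lies strictly between them.
Dividing back, 5.23077 < 89/17 < 5.24327, and 89/17 is rational.

r = 89/17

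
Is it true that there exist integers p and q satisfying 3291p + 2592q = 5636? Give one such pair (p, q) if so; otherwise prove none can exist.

No, no such integers exist.

Any value of 3291p + 2592q is a multiple of gcd(3291, 2592) = 3.
However 5636 leaves remainder 2 on division by 3.
Hence no integers p, q satisfy the equation.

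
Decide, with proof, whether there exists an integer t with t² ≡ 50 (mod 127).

t = 47 works: 47² = 2209, and 2209 − 50 = 2159 = 17·127.

t = 47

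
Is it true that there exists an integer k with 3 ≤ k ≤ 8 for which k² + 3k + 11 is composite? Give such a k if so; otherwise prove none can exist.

At k = 7: 7² + 3·7 + 11 = 81 = 3·27, which is composite.

k = 7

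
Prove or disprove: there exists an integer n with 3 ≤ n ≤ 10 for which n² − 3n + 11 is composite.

n = 7

At n = 7: 7² − 3·7 + 11 = 39 = 3·13, which is composite.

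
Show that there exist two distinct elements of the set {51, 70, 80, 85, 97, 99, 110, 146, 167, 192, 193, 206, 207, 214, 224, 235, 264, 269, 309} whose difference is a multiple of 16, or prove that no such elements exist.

51 mod 16 = 3 and 99 mod 16 = 3, so 99 − 51 = 48 = 3·16.

Yes: 51 and 99.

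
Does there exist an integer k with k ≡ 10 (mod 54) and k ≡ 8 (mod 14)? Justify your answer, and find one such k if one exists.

Here gcd(54, 14) = 2, and both 10 and 8 leave remainder 0 mod 2, so the system is consistent.
List candidates k ≡ 10 (mod 54): 10, 64. Modulo 14 these are 10, 8; 64 gives 8 as required.
Verify: 64 = 1·54 + 10 and 64 = 4·14 + 8. ✓

k = 64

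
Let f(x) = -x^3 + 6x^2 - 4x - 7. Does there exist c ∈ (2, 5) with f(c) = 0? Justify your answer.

Such a root exists.

f(2) = 1 and f(5) = -2, which have opposite signs.
Since f is a polynomial it is continuous on [2, 5].
By the Intermediate Value Theorem, f takes the value 0 somewhere in the open interval.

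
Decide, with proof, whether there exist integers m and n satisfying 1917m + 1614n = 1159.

No, no such integers exist.

Any value of 1917m + 1614n is a multiple of gcd(1917, 1614) = 3.
But 1159 is not a multiple of 3 (it leaves remainder 1).
Therefore 1917m + 1614n = 1159 has no solution in integers.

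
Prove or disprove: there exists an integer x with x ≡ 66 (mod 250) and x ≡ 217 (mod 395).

Reduce both congruences modulo 5, which divides 250 and 395: they say x ≡ 66 (mod 5) and x ≡ 217 (mod 5).
But 66 mod 5 = 1 while 217 mod 5 = 2, a contradiction.
Hence the system has no solution.

There is no such integer.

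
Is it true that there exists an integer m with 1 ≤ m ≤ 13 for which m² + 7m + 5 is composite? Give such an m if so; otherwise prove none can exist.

At m = 10: 10² + 7·10 + 5 = 175 = 5·35, which is composite.

m = 10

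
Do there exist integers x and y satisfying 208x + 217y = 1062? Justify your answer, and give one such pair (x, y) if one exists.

208 and 217 are coprime, so 208x + 217y ranges over all of ℤ.
Euclidean algorithm: 217 = 1·208 + 9, 208 = 23·9 + 1, 9 = 9·1 + 0.
Working back up the chain: 1 = 208 − 23·9 = 208 − 23·(217 − 1·208) = −23·217 + 24·208. So 208·24 + 217·(-23) = 1.
Scaling by 1062 gives the particular solution (x, y) = (25488, -24426).
Shifting by a multiple of (217, −208) keeps it a solution: x = 25488 − 117·217 = 99, y = -24426 + 117·208 = -90.
Check: 208·99 + 217·(-90) = 20592 − 19530 = 1062. ✓

x = 99, y = -90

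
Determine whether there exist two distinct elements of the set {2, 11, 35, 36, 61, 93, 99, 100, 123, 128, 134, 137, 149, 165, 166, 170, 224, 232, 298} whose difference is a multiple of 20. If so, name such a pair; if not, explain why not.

Residues mod 20: 2↦2, 11↦11, 35↦15, 36↦16, 61↦1, 93↦13, 99↦19, 100↦0, 123↦3, 128↦8, 134↦14, 137↦17, 149↦9, 165↦5, 166↦6, 170↦10, 224↦4, 232↦12, 298↦18.
These 19 residues are pairwise different, hence no difference of two elements is divisible by 20.

No, no such pair exists.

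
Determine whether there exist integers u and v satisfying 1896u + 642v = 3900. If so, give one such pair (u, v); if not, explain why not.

u = 84, v = -242

gcd(1896, 642) = 6, and 6 divides 3900, so integer solutions exist.
Dividing through by 6 reduces the equation to 316u + 107v = 650.
Run the Euclidean algorithm on 316 and 107: 316 = 2·107 + 102, 107 = 1·102 + 5, 102 = 20·5 + 2, 5 = 2·2 + 1, 2 = 2·1 + 0.
Unwinding: 1 = 5 − 2·2 = 5 − 2·(102 − 20·5) = −2·102 + 41·5 = −2·102 + 41·(107 − 1·102) = 41·107 − 43·102 = 41·107 − 43·(316 − 2·107) = −43·316 + 127·107, i.e. 316·(-43) + 107·127 = 1.
Multiplying through by 650: u = (-43)·650 = -27950, v = 127·650 = 82550 is a solution.
The general solution is u = -27950 + 107k, v = 82550 − 316k; taking k = 262 gives the smaller pair u = 84, v = -242.
Check: 1896·84 + 642·(-242) = 159264 − 155364 = 3900. ✓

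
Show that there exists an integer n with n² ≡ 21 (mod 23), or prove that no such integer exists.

23 is prime, so by Euler's criterion 21 is a square mod 23 iff 21^((23−1)/2) = 21^11 ≡ 1 (mod 23).
Repeated squaring mod 23: 21^2 = 441 ≡ 4; 21^4 ≡ 4² = 16 ≡ 16; 21^8 ≡ 16² = 256 ≡ 3.
Since 11 = 8 + 2 + 1, 21^11 ≡ 3 · 4 · 21; multiplying out mod 23: 3·4 = 12 ≡ 12, then 12·21 = 252 ≡ 22. Thus 21^11 ≡ 22 ≡ −1 (mod 23).
By Euler's criterion 21 is a quadratic non-residue mod 23: no n satisfies n² ≡ 21 (mod 23).

There is no such integer.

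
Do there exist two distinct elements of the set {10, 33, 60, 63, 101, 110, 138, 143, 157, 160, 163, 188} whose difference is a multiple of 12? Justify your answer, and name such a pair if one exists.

No such pair exists.

Residues mod 12: 10↦10, 33↦9, 60↦0, 63↦3, 101↦5, 110↦2, 138↦6, 143↦11, 157↦1, 160↦4, 163↦7, 188↦8.
No residue repeats among the 12 elements, so no pair has difference ≡ 0 (mod 12).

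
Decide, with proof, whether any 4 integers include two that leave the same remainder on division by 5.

Take the 4 consecutive integers 25, 26, 27, 28: their residues mod 5 are all distinct because 4 ≤ 5.
Hence this collection has no pair with equal remainders mod 5, disproving the claim.

No, the set {25, 26, 27, 28} is a counterexample.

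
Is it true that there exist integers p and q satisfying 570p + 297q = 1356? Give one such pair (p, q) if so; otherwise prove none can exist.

p = 92, q = -172

Every value of 570p + 297q is a multiple of gcd(570, 297) = 3; since 3 ∣ 1356, solutions exist.
Dividing through by 3 reduces the equation to 190p + 99q = 452.
Dividing repeatedly: 190 = 1·99 + 91, 99 = 1·91 + 8, 91 = 11·8 + 3, 8 = 2·3 + 2, 3 = 1·2 + 1, 2 = 2·1 + 0.
Unwinding: 1 = 3 − 1·2 = 3 − (8 − 2·3) = −8 + 3·3 = −8 + 3·(91 − 11·8) = 3·91 − 34·8 = 3·91 − 34·(99 − 1·91) = −34·99 + 37·91 = −34·99 + 37·(190 − 1·99) = 37·190 − 71·99, i.e. 190·37 + 99·(-71) = 1.
Times 452: 190·16724 + 99·(-32092) = 452, so (16724, -32092) solves it.
Subtracting 168·99 from p and adding 168·190 to q gives the tidier solution (92, -172).
Check: 570·92 + 297·(-172) = 52440 − 51084 = 1356. ✓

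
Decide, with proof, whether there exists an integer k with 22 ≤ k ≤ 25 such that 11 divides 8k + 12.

At k = 22, 8·22 + 12 = 188 ≡ 1 (mod 11), and each step in k adds 8, giving residues 1, 9, 6, 3 for k = 22, 23, 24, 25.
Since 0 is absent from this list, 11 ∤ 8k + 12 for every k with 22 ≤ k ≤ 25.

No, no such integer k in that range exists.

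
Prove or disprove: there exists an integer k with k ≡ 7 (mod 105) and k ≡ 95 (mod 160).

gcd(105, 160) = 5. If k ≡ 7 (mod 105) and k ≡ 95 (mod 160), then k ≡ 7 (mod 5) and k ≡ 95 (mod 5).
However 7 ≡ 2 and 95 ≡ 0 (mod 5), and 2 ≠ 0.
Therefore no such k exists.

No, no such integer exists.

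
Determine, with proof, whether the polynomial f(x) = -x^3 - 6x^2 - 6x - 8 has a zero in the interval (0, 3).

No such root exists.

The endpoint values f(0) = -8 and f(3) = -107 are both negative. Claim: f(x) < 0 for every x in (0, 3).
Every nonzero coefficient of f(x) = -x^3 - 6x^2 - 6x - 8 is negative; for x > 0 each term then has that sign, and the constant term -8 is strictly negative.
Therefore f(x) < 0 throughout (0, 3), and f has no zero there.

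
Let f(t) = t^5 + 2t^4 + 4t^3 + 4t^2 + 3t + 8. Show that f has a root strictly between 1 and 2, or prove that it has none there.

f(1) = 22 and f(2) = 126, both positive, so a sign-change argument is unavailable; we show f keeps this sign on the whole interval.
Substitute t = 1 + u, where 0 < u < 1 on the interval. Expanding, f(1 + u) = u^5 + 7u^4 + 22u^3 + 38u^2 + 36u + 22.
The nonzero coefficients here are all positive, so for u > 0 every term is positive (or zero), and the constant term 22 is strictly positive.
So f is strictly positive on (1, 2); no root exists in the interval.

No.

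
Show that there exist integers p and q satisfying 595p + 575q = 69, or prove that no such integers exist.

gcd(595, 575) = 5, so every integer of the form 595p + 575q is a multiple of 5.
But 69 is not a multiple of 5 (it leaves remainder 4).
So the equation is unsolvable over ℤ.

No such integers exist.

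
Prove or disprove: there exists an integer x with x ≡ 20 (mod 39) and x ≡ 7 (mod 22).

The moduli 39 and 22 are coprime, so by the Chinese Remainder Theorem a unique solution modulo 858 exists.
Write x = 20 + 39t and require 20 + 39t ≡ 7 (mod 22), i.e. 39t ≡ 9 (mod 22).
39 ≡ 17 (mod 22), so this reads 17t ≡ 9 (mod 22). To invert 17 modulo 22: 22 = 1·17 + 5, 17 = 3·5 + 2, 5 = 2·2 + 1, 2 = 2·1 + 0, and unwinding, 1 = 5 − 2·2 = 5 − 2·(17 − 3·5) = −2·17 + 7·5 = −2·17 + 7·(22 − 1·17) = 7·22 − 9·17. Thus 17⁻¹ ≡ -9 ≡ 13 (mod 22).
Multiplying by 13: t ≡ 13·9 = 117 ≡ 7 (mod 22).
Taking t = 7 gives x = 20 + 39·7 = 293.
Check: 293 mod 39 = 20, 293 mod 22 = 7. ✓

x = 293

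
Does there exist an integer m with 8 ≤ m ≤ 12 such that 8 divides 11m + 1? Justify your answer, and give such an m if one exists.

No such integer m in that range exists.

For m = 8, 9, …, 12 the values of 11m + 1 modulo 8 are 1, 4, 7, 2, 5 respectively.
None is 0, so 8 never divides 11m + 1 on this range.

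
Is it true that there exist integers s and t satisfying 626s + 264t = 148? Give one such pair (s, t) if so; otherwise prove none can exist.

Since gcd(626, 264) = 2 and 148 = 2·74, Bézout's identity guarantees a solution.
Dividing through by 2 reduces the equation to 313s + 132t = 74.
Run the Euclidean algorithm on 313 and 132: 313 = 2·132 + 49, 132 = 2·49 + 34, 49 = 1·34 + 15, 34 = 2·15 + 4, 15 = 3·4 + 3, 4 = 1·3 + 1, 3 = 3·1 + 0.
Working back up the chain: 1 = 4 − 1·3 = 4 − (15 − 3·4) = −15 + 4·4 = −15 + 4·(34 − 2·15) = 4·34 − 9·15 = 4·34 − 9·(49 − 1·34) = −9·49 + 13·34 = −9·49 + 13·(132 − 2·49) = 13·132 − 35·49 = 13·132 − 35·(313 − 2·132) = −35·313 + 83·132. So 313·(-35) + 132·83 = 1.
Multiplying through by 74: s = (-35)·74 = -2590, t = 83·74 = 6142 is a solution.
The general solution is s = -2590 + 132k, t = 6142 − 313k; taking k = 20 gives the smaller pair s = 50, t = -118.
Check: 626·50 + 264·(-118) = 31300 − 31152 = 148. ✓

s = 50, t = -118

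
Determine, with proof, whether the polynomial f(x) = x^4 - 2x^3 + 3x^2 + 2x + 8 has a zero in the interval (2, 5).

f has no root in that interval.

f(2) = 24 and f(5) = 468, both positive, so a sign-change argument is unavailable; we show f keeps this sign on the whole interval.
Shift to the endpoint 2: with x = 2 + u (0 < u < 3), one computes f(2 + u) = u^4 + 6u^3 + 15u^2 + 22u + 24.
The nonzero coefficients here are all positive, so for u > 0 every term is positive (or zero), and the constant term 24 is strictly positive.
Therefore f(x) > 0 throughout (2, 5), and f has no zero there.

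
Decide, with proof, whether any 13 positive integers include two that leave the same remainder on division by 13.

No, the set {4, 5, 6, 7, 8, 9, 10, 11, 12, 13, 14, 15, 16} is a counterexample.

Consider the 13 integers 4, 5, …, 16. They lie in distinct residue classes modulo 13, since 13 ≤ 13.
Hence this collection has no pair with equal remainders mod 13, disproving the claim.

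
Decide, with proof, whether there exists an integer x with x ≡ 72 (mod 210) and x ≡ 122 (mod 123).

Both moduli are multiples of 3 = gcd(210, 123), so any solution would satisfy x ≡ 72 and x ≡ 122 modulo 3 simultaneously.
These are incompatible: 72 − 122 = -50 is not divisible by 3.
Therefore no such x exists.

There is no such integer.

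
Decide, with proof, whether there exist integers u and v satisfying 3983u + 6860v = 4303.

gcd(3983, 6860) = 7, so every integer of the form 3983u + 6860v is a multiple of 7.
But 4303 is not a multiple of 7 (it leaves remainder 5).
Therefore 3983u + 6860v = 4303 has no solution in integers.

No, no such integers exist.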